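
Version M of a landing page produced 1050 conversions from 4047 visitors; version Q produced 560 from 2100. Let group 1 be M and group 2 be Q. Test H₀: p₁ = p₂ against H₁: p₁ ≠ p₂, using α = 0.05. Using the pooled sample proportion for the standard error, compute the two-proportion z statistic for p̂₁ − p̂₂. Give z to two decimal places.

z = -0.61

p̂₁ = 1050/4047 ≈ 0.2595, p̂₂ = 560/2100 ≈ 0.2667.
Pooled p̂ = (1050+560)/(4047+2100) = 1610/6147 = 0.2619.
SE = √(p̂(1−p̂)(1/n₁+1/n₂)) = √(0.2619·0.7381·0.000723287) = √(0.000139823) = 0.0118.
z = (0.2595 − 0.2667)/0.0118 = -0.0072/0.0118 = -0.61.
Two-sided p-value ≈ 2·Φ(−0.610) = 0.5417. With α = 0.05, fail to reject H₀.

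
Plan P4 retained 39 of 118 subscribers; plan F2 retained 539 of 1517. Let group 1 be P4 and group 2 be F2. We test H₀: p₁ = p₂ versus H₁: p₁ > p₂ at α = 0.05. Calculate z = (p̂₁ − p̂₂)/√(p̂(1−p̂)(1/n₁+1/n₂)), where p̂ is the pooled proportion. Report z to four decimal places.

p̂₁ = 39/118 ≈ 0.330508, p̂₂ = 539/1517 ≈ 0.355307.
Pooled p̂ = (39+539)/(118+1517) = 578/1635 = 0.353517.
SE = √(0.228543 × 0.00913377) = 0.045689.
z = (0.330508 − 0.355307)/0.045689 = -0.024799/0.045689 = -0.5428.
p-value = P(Z > -0.543) ≈ 0.7064. With α = 0.05, fail to reject H₀.

z = -0.5428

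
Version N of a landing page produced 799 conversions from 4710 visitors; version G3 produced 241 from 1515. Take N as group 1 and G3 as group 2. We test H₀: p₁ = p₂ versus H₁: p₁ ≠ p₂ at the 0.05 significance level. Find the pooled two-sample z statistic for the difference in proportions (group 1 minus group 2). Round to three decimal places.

p̂₁ = 799/4710 ≈ 0.169639, p̂₂ = 241/1515 ≈ 0.159076.
Pooled p̂ = (799+241)/(4710+1515) = 1040/6225 = 0.167068.
SE = √(p̂(1−p̂)(1/n₁+1/n₂)) = √(0.167068·0.832932·0.00087238) = √(0.000121397) = 0.011018.
z = (0.169639 − 0.159076)/0.011018 = 0.010563/0.011018 = 0.959.
Two-sided p-value ≈ 2·Φ(−0.959) = 0.3377; since p > α = 0.05, fail to reject H₀.

z = 0.959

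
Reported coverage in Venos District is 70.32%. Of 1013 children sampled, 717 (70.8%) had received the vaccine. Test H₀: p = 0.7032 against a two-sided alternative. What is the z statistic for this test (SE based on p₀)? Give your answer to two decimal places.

z = 0.32

p̂ = 717/1013 = 0.7078.
SE = √(p₀(1−p₀)/n) = √(0.20871/1013) = 0.0144.
z = (0.7078 − 0.7032)/0.0144 = 0.0046/0.0144 = 0.32.
p-value = 2·P(Z > 0.320) ≈ 0.7487.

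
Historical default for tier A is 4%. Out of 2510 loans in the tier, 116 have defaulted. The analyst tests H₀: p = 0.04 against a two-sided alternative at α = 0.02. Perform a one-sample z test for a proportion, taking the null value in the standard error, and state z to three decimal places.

p̂ = 116/2510 ≈ 0.046215.
Under H₀, SE = √(0.04·0.96/2510) = √(1.52988e-05) = 0.003911.
z = (0.046215 − 0.04)/0.003911 = 0.006215/0.003911 = 1.589.
p-value = 2·P(Z > 1.589) ≈ 0.1121, so at α = 0.02 we fail to reject H₀.

z = 1.589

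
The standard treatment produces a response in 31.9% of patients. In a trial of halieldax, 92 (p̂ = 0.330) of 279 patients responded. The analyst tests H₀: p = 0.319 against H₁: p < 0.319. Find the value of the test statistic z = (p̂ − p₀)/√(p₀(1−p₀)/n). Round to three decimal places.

z = 0.385

p̂ = 92/279 = 0.32975.
Standard error under H₀: √(0.319×0.681/279) = 0.02790.
z = (0.32975 − 0.319)/0.02790 = 0.01075/0.02790 = 0.385.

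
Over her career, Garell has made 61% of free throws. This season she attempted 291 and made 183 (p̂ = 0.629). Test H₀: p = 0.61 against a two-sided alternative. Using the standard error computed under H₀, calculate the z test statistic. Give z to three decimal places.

p̂ = 183/291 ≈ 0.62887.
Standard error under H₀: √(0.61×0.39/291) = 0.02859.
z = (0.62887 − 0.61)/0.02859 = 0.01887/0.02859 = 0.660.
p-value = 2·P(Z > 0.660) ≈ 0.5094.

z = 0.660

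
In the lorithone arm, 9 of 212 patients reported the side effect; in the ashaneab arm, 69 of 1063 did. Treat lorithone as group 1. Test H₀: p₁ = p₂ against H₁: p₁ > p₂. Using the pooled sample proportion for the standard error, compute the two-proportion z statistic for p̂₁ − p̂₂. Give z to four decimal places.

z = -1.2458

p̂₁ = 9/212 = 0.0424528, p̂₂ = 69/1063 = 0.0649106.
Pooled p̂ = (9+69)/(212+1063) = 78/1275 = 0.0611765.
SE = √(0.0574339 × 0.00565771) = 0.0180262.
z = (0.0424528 − 0.0649106)/0.0180262 = -0.0224578/0.0180262 = -1.2458.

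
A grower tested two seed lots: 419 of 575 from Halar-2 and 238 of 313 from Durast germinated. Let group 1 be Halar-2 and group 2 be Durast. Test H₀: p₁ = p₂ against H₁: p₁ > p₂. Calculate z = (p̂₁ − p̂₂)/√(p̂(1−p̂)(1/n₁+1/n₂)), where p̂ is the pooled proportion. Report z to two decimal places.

p̂₁ = 419/575 ≈ 0.7287, p̂₂ = 238/313 ≈ 0.7604.
Pooled p̂ = (419+238)/(575+313) = 657/888 = 0.7399.
SE = √(p̂(1−p̂)(1/n₁+1/n₂)) = √(0.7399·0.2601·0.00493402) = √(0.000949625) = 0.0308.
z = (0.7287 − 0.7604)/0.0308 = -0.0317/0.0308 = -1.03.
p-value = P(Z > -1.028) ≈ 0.8481.

z = -1.03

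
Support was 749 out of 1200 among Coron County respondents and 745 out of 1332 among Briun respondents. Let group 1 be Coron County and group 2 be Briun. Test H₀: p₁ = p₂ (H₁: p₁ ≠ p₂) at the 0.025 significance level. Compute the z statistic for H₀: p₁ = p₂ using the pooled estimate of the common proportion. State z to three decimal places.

z = 3.313

p̂₁ = 749/1200 ≈ 0.624167, p̂₂ = 745/1332 ≈ 0.559309.
Pooled p̂ = (749+745)/(1200+1332) = 1494/2532 = 0.590047.
SE = √(0.241891 × 0.00158408) = 0.019575.
z = (0.624167 − 0.559309)/0.019575 = 0.064858/0.019575 = 3.313.
p-value = 2·P(Z > 3.313) ≈ 0.0009, so at α = 0.025 we reject H₀.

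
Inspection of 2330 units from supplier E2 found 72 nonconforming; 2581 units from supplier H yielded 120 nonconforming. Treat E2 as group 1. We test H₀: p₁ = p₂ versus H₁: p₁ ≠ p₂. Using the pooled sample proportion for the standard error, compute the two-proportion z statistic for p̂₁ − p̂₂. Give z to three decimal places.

p̂₁ = 72/2330 ≈ 0.030901, p̂₂ = 120/2581 ≈ 0.046494.
Pooled p̂ = (72+120)/(2330+2581) = 192/4911 = 0.039096.
SE = √(0.0375674 × 0.000816631) = 0.005539.
z = (0.030901 − 0.046494)/0.005539 = -0.015593/0.005539 = -2.815.

z = -2.815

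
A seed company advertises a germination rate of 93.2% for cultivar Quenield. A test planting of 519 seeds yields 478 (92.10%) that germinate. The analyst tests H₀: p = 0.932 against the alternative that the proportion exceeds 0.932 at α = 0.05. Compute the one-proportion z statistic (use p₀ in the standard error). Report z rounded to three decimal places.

p̂ = 478/519 = 0.92100.
Under H₀, SE = √(0.932·0.068/519) = √(0.000122112) = 0.01105.
z = (0.92100 − 0.932)/0.01105 = -0.01100/0.01105 = -0.995.
p-value = P(Z > -0.995) ≈ 0.8402; since p > α = 0.05, fail to reject H₀.

z = -0.995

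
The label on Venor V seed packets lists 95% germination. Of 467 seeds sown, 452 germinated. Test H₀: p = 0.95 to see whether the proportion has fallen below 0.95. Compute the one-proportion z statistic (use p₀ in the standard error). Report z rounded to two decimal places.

p̂ = 452/467 = 0.9679.
SE = √(p₀(1−p₀)/n) = √(0.0475/467) = 0.0101.
z = (0.9679 − 0.95)/0.0101 = 0.0179/0.0101 = 1.77.

z = 1.77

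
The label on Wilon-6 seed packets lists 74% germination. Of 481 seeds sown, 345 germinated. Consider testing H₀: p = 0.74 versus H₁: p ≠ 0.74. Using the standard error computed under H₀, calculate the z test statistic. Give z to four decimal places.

z = -1.1372

p̂ = 345/481 ≈ 0.717256.
Standard error under H₀: √(0.74×0.26/481) = 0.020000.
z = (0.717256 − 0.74)/0.020000 = -0.022744/0.020000 = -1.1372.
p-value = 2·P(Z > 1.137) ≈ 0.2554.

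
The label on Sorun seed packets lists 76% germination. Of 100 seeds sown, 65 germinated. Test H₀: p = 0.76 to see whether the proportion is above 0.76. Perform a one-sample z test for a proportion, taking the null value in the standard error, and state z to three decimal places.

p̂ = 65/100 = 0.65000.
Under H₀, SE = √(0.76·0.24/100) = √(0.001824) = 0.04271.
z = (0.65000 − 0.76)/0.04271 = -0.11000/0.04271 = -2.576.
p-value = P(Z > -2.576) ≈ 0.9950.

z = -2.576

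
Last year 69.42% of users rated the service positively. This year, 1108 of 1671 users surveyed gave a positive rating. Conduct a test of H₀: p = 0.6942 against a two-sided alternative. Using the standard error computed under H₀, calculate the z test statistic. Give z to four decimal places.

z = -2.7614

p̂ = 1108/1671 = 0.663076.
SE = √(p₀(1−p₀)/n) = √(0.21229/1671) = 0.011271.
z = (0.663076 − 0.6942)/0.011271 = -0.031124/0.011271 = -2.7614.
p-value = 2·P(Z > 2.761) ≈ 0.0058.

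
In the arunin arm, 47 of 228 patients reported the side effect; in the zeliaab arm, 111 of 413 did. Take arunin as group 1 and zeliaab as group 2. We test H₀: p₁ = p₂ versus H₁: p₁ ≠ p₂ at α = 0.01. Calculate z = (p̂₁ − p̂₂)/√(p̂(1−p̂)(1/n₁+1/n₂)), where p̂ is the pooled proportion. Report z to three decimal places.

p̂₁ = 47/228 ≈ 0.20614, p̂₂ = 111/413 ≈ 0.26877.
Pooled p̂ = (47+111)/(228+413) = 158/641 = 0.24649.
SE = √(p̂(1−p̂)(1/n₁+1/n₂)) = √(0.24649·0.75351·0.00680727) = √(0.00126433) = 0.03556.
z = (0.20614 − 0.26877)/0.03556 = -0.06263/0.03556 = -1.761.
Two-sided p-value ≈ 2·Φ(−1.761) = 0.0782, so at α = 0.01 we fail to reject H₀.

z = -1.761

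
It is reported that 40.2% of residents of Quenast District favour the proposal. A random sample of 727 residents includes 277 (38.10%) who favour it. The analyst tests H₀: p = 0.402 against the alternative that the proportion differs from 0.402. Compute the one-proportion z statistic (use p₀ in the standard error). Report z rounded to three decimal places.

z = -1.154

p̂ = 277/727 = 0.38102.
Standard error under H₀: √(0.402×0.598/727) = 0.01818.
z = (0.38102 − 0.402)/0.01818 = -0.02098/0.01818 = -1.154.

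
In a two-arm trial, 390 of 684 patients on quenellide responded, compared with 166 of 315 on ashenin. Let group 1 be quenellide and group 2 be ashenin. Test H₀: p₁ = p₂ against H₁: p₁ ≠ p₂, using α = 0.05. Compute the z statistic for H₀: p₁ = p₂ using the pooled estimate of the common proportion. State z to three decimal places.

p̂₁ = 390/684 ≈ 0.57018, p̂₂ = 166/315 ≈ 0.52698.
Pooled p̂ = (390+166)/(684+315) = 556/999 = 0.55656.
SE = √(0.246801 × 0.00463659) = 0.03383.
z = (0.57018 − 0.52698)/0.03383 = 0.04320/0.03383 = 1.277.
Two-sided p-value ≈ 2·Φ(−1.277) = 0.2017, so at α = 0.05 we fail to reject H₀.

z = 1.277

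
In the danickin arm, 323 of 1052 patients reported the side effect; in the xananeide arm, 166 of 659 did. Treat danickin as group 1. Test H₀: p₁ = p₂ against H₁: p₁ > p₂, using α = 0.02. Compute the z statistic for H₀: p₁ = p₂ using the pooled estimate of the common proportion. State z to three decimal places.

z = 2.457

p̂₁ = 323/1052 ≈ 0.30703, p̂₂ = 166/659 ≈ 0.25190.
Pooled p̂ = (323+166)/(1052+659) = 489/1711 = 0.28580.
SE = √(p̂(1−p̂)(1/n₁+1/n₂)) = √(0.28580·0.71420·0.00246802) = √(0.000503766) = 0.02244.
z = (0.30703 − 0.25190)/0.02244 = 0.05513/0.02244 = 2.457.
p-value = P(Z > 2.457) ≈ 0.0070; since p < α = 0.02, reject H₀.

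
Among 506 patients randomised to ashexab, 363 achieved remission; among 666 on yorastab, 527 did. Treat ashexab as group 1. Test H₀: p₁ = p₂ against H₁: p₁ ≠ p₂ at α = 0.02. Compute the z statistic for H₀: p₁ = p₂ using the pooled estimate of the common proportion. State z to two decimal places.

p̂₁ = 363/506 = 0.7174, p̂₂ = 527/666 = 0.7913.
Pooled p̂ = (363+527)/(506+666) = 890/1172 = 0.7594.
SE = √(p̂(1−p̂)(1/n₁+1/n₂)) = √(0.7594·0.2406·0.00347779) = √(0.000635458) = 0.0252.
z = (0.7174 − 0.7913)/0.0252 = -0.0739/0.0252 = -2.93.
Two-sided p-value ≈ 2·Φ(−2.932) = 0.0034; since p < α = 0.02, reject H₀.

z = -2.93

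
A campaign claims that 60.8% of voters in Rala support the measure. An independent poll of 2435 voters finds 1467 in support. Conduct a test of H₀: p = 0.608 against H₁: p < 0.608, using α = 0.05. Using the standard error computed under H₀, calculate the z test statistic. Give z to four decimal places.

p̂ = 1467/2435 = 0.602464.
Under H₀, SE = √(0.608·0.392/2435) = √(9.78793e-05) = 0.009893.
z = (0.602464 − 0.608)/0.009893 = -0.005536/0.009893 = -0.5596.
p-value = P(Z < -0.560) ≈ 0.2879, so at α = 0.05 we fail to reject H₀.

z = -0.5596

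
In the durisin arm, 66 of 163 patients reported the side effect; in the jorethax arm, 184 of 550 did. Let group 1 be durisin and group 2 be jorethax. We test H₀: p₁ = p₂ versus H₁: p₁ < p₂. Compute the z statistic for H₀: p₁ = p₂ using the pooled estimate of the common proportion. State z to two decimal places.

z = 1.65

p̂₁ = 66/163 ≈ 0.4049, p̂₂ = 184/550 ≈ 0.3345.
Pooled p̂ = (66+184)/(163+550) = 250/713 = 0.3506.
SE = √(p̂(1−p̂)(1/n₁+1/n₂)) = √(0.3506·0.6494·0.00795315) = √(0.00181084) = 0.0426.
z = (0.4049 − 0.3345)/0.0426 = 0.0704/0.0426 = 1.65.
p-value = P(Z < 1.653) ≈ 0.9509.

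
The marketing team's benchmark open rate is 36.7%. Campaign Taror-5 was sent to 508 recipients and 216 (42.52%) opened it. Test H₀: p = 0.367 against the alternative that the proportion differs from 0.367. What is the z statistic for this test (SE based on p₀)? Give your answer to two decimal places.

p̂ = 216/508 ≈ 0.4252.
Under H₀, SE = √(0.367·0.633/508) = √(0.000457305) = 0.0214.
z = (0.4252 − 0.367)/0.0214 = 0.0582/0.0214 = 2.72.

z = 2.72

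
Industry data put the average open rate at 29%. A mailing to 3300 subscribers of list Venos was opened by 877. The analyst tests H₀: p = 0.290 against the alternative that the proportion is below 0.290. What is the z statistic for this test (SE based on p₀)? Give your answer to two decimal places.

z = -3.07

p̂ = 877/3300 = 0.26576.
Under H₀, SE = √(0.29·0.71/3300) = √(6.23939e-05) = 0.00790.
z = (0.26576 − 0.29)/0.00790 = -0.02424/0.00790 = -3.07.
p-value = P(Z < -3.069) ≈ 0.0011.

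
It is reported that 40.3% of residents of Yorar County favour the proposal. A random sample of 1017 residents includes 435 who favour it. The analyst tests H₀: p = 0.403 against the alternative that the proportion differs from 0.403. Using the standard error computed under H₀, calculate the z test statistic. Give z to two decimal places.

p̂ = 435/1017 = 0.42773.
Under H₀, SE = √(0.403·0.597/1017) = √(0.000236569) = 0.01538.
z = (0.42773 − 0.403)/0.01538 = 0.02473/0.01538 = 1.61.
p-value = 2·P(Z > 1.608) ≈ 0.1079.

z = 1.61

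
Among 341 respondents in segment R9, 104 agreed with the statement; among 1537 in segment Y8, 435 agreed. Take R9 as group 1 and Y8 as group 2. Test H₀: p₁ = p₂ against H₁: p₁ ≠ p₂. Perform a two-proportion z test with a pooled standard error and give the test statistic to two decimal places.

z = 0.81

p̂₁ = 104/341 ≈ 0.3050, p̂₂ = 435/1537 ≈ 0.2830.
Pooled p̂ = (104+435)/(341+1537) = 539/1878 = 0.2870.
SE = √(p̂(1−p̂)(1/n₁+1/n₂)) = √(0.2870·0.7130·0.00358317) = √(0.000733239) = 0.0271.
z = (0.3050 − 0.2830)/0.0271 = 0.0220/0.0271 = 0.81.
Two-sided p-value ≈ 2·Φ(−0.811) = 0.4172.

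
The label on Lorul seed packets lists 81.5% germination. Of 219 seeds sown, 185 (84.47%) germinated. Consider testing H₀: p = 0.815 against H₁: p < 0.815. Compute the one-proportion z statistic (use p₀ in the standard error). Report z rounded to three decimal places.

z = 1.134

p̂ = 185/219 = 0.84475.
Under H₀, SE = √(0.815·0.185/219) = √(0.00068847) = 0.02624.
z = (0.84475 − 0.815)/0.02624 = 0.02975/0.02624 = 1.134.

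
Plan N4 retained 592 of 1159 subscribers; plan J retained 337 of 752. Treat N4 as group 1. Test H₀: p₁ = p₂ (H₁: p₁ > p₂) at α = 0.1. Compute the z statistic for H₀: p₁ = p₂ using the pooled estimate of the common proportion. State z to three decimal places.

p̂₁ = 592/1159 ≈ 0.51079, p̂₂ = 337/752 ≈ 0.44814.
Pooled p̂ = (592+337)/(1159+752) = 929/1911 = 0.48613.
SE = √(p̂(1−p̂)(1/n₁+1/n₂)) = √(0.48613·0.51387·0.0021926) = √(0.000547728) = 0.02340.
z = (0.51079 − 0.44814)/0.02340 = 0.06265/0.02340 = 2.677.
p-value = P(Z > 2.677) ≈ 0.0037. With α = 0.1, reject H₀.

z = 2.677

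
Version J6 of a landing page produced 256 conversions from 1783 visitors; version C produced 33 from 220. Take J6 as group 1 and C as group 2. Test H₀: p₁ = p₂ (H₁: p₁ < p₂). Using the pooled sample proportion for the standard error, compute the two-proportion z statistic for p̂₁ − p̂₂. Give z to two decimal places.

p̂₁ = 256/1783 ≈ 0.14358, p̂₂ = 33/220 ≈ 0.15000.
Pooled p̂ = (256+33)/(1783+220) = 289/2003 = 0.14428.
SE = √(p̂(1−p̂)(1/n₁+1/n₂)) = √(0.14428·0.85572·0.00510631) = √(0.000630454) = 0.02511.
z = (0.14358 − 0.15000)/0.02511 = -0.00642/0.02511 = -0.26.

z = -0.26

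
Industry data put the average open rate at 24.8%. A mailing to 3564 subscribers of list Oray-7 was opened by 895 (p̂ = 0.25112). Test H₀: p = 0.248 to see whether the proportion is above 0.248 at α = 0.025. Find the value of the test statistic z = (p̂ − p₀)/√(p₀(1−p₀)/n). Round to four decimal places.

z = 0.4316

p̂ = 895/3564 = 0.251122.
SE = √(p₀(1−p₀)/n) = √(0.1865/3564) = 0.007234.
z = (0.251122 − 0.248)/0.007234 = 0.003122/0.007234 = 0.4316.
p-value = P(Z > 0.432) ≈ 0.3330, so at α = 0.025 we fail to reject H₀.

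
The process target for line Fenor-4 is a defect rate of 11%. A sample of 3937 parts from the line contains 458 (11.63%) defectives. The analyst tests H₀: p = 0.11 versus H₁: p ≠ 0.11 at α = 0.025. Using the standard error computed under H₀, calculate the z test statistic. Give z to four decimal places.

p̂ = 458/3937 = 0.1163322.
Standard error under H₀: √(0.11×0.89/3937) = 0.0049866.
z = (0.1163322 − 0.11)/0.0049866 = 0.0063322/0.0049866 = 1.2698.
p-value = 2·P(Z > 1.270) ≈ 0.2041. With α = 0.025, fail to reject H₀.

z = 1.2698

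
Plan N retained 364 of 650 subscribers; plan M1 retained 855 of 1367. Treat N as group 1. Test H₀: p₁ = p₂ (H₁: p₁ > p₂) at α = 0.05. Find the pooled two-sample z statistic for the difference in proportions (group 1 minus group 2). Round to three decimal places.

p̂₁ = 364/650 = 0.560000, p̂₂ = 855/1367 = 0.625457.
Pooled p̂ = (364+855)/(650+1367) = 1219/2017 = 0.604363.
SE = √(p̂(1−p̂)(1/n₁+1/n₂)) = √(0.604363·0.395637·0.00226999) = √(0.000542774) = 0.023298.
z = (0.560000 − 0.625457)/0.023298 = -0.065457/0.023298 = -2.810.
p-value = P(Z > -2.810) ≈ 0.9975. With α = 0.05, fail to reject H₀.

z = -2.810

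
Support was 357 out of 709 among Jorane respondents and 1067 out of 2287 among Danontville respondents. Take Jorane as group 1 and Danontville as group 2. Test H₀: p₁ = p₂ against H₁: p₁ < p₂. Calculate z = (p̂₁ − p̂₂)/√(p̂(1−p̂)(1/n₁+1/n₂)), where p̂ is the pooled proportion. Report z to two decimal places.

p̂₁ = 357/709 ≈ 0.5035, p̂₂ = 1067/2287 ≈ 0.4666.
Pooled p̂ = (357+1067)/(709+2287) = 1424/2996 = 0.4753.
SE = √(p̂(1−p̂)(1/n₁+1/n₂)) = √(0.4753·0.5247·0.00184769) = √(0.000460796) = 0.0215.
z = (0.5035 − 0.4666)/0.0215 = 0.0369/0.0215 = 1.72.

z = 1.72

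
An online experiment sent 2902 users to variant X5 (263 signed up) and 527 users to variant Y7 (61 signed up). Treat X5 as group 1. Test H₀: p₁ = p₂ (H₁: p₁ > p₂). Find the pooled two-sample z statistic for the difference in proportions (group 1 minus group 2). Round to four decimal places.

p̂₁ = 263/2902 = 0.090627, p̂₂ = 61/527 = 0.115750.
Pooled p̂ = (263+61)/(2902+527) = 324/3429 = 0.094488.
SE = √(p̂(1−p̂)(1/n₁+1/n₂)) = √(0.094488·0.905512·0.00224212) = √(0.000191836) = 0.013851.
z = (0.090627 − 0.115750)/0.013851 = -0.025123/0.013851 = -1.8138.
p-value = P(Z > -1.814) ≈ 0.9651.

z = -1.8138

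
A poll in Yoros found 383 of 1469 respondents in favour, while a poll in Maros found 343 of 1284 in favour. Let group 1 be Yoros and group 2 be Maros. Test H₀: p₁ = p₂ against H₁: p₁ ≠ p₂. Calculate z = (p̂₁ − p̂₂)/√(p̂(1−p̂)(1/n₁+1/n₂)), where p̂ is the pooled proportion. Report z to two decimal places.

z = -0.38

p̂₁ = 383/1469 ≈ 0.2607, p̂₂ = 343/1284 ≈ 0.2671.
Pooled p̂ = (383+343)/(1469+1284) = 726/2753 = 0.2637.
SE = √(0.194168 × 0.00145955) = 0.0168.
z = (0.2607 − 0.2671)/0.0168 = -0.0064/0.0168 = -0.38.
p-value = 2·P(Z > 0.381) ≈ 0.7033.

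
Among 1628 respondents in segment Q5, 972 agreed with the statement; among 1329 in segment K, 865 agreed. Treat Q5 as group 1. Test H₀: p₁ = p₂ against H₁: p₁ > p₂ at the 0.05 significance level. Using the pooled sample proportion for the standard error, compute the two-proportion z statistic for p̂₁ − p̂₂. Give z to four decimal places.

p̂₁ = 972/1628 ≈ 0.5970516, p̂₂ = 865/1329 ≈ 0.6508653.
Pooled p̂ = (972+865)/(1628+1329) = 1837/2957 = 0.6212377.
SE = √(0.235301 × 0.0013667) = 0.0179328.
z = (0.5970516 − 0.6508653)/0.0179328 = -0.0538137/0.0179328 = -3.0009.
p-value = P(Z > -3.001) ≈ 0.9987. With α = 0.05, fail to reject H₀.

z = -3.0009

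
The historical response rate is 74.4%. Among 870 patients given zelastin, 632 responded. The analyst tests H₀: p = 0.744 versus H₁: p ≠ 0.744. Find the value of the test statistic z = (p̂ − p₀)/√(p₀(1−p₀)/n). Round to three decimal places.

z = -1.187

p̂ = 632/870 = 0.726437.
SE = √(p₀(1−p₀)/n) = √(0.19046/870) = 0.014796.
z = (0.726437 − 0.744)/0.014796 = -0.017563/0.014796 = -1.187.
p-value = 2·P(Z > 1.187) ≈ 0.2352.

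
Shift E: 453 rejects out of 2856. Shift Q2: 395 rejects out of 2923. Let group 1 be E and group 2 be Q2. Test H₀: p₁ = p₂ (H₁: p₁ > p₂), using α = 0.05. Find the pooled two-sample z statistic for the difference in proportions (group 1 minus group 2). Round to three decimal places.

z = 2.522

p̂₁ = 453/2856 ≈ 0.158613, p̂₂ = 395/2923 ≈ 0.135135.
Pooled p̂ = (453+395)/(2856+2923) = 848/5779 = 0.146738.
SE = √(0.125206 × 0.000692254) = 0.009310.
z = (0.158613 − 0.135135)/0.009310 = 0.023478/0.009310 = 2.522.
p-value = P(Z > 2.522) ≈ 0.0058, so at α = 0.05 we reject H₀.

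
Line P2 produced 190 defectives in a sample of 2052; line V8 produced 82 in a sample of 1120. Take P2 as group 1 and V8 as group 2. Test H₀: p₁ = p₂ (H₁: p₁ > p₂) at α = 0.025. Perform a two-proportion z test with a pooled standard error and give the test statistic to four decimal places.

z = 1.8629

p̂₁ = 190/2052 ≈ 0.0925926, p̂₂ = 82/1120 ≈ 0.0732143.
Pooled p̂ = (190+82)/(2052+1120) = 272/3172 = 0.0857503.
SE = √(0.0783972 × 0.00138019) = 0.0104021.
z = (0.0925926 − 0.0732143)/0.0104021 = 0.0193783/0.0104021 = 1.8629.
p-value = P(Z > 1.863) ≈ 0.0312; since p > α = 0.025, fail to reject H₀.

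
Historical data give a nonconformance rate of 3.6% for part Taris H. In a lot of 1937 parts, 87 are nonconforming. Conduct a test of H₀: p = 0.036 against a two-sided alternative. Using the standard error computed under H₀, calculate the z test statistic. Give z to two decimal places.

z = 2.11

p̂ = 87/1937 = 0.04491.
Under H₀, SE = √(0.036·0.964/1937) = √(1.79164e-05) = 0.00423.
z = (0.04491 − 0.036)/0.00423 = 0.00891/0.00423 = 2.11.
Two-sided p-value ≈ 2·Φ(−2.106) = 0.0352.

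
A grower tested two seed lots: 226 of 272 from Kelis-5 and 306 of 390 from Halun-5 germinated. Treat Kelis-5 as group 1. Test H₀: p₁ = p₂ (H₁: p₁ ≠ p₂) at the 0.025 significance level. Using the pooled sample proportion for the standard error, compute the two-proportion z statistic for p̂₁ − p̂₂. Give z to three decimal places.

z = 1.474

p̂₁ = 226/272 ≈ 0.83088, p̂₂ = 306/390 ≈ 0.78462.
Pooled p̂ = (226+306)/(272+390) = 532/662 = 0.80363.
SE = √(0.157812 × 0.00624057) = 0.03138.
z = (0.83088 − 0.78462)/0.03138 = 0.04626/0.03138 = 1.474.
Two-sided p-value ≈ 2·Φ(−1.474) = 0.1404. With α = 0.025, fail to reject H₀.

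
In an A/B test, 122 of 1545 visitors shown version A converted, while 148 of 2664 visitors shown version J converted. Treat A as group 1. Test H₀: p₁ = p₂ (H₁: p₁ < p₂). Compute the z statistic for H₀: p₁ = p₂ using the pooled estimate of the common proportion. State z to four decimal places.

z = 2.9876

p̂₁ = 122/1545 = 0.078964, p̂₂ = 148/2664 = 0.055556.
Pooled p̂ = (122+148)/(1545+2664) = 270/4209 = 0.064148.
SE = √(p̂(1−p̂)(1/n₁+1/n₂)) = √(0.064148·0.935852·0.00102262) = √(6.13915e-05) = 0.007835.
z = (0.078964 − 0.055556)/0.007835 = 0.023408/0.007835 = 2.9876.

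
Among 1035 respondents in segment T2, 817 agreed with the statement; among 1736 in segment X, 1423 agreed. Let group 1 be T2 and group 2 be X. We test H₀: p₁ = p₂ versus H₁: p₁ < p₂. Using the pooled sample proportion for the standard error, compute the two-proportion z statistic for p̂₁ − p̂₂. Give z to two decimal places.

p̂₁ = 817/1035 ≈ 0.78937, p̂₂ = 1423/1736 ≈ 0.81970.
Pooled p̂ = (817+1423)/(1035+1736) = 2240/2771 = 0.80837.
SE = √(0.154906 × 0.00154222) = 0.01546.
z = (0.78937 − 0.81970)/0.01546 = -0.03033/0.01546 = -1.96.

z = -1.96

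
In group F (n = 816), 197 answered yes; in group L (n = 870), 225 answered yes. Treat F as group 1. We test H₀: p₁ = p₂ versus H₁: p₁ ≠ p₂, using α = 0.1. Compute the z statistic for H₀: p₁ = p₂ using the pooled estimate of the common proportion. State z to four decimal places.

z = -0.8147

p̂₁ = 197/816 ≈ 0.241422, p̂₂ = 225/870 ≈ 0.258621.
Pooled p̂ = (197+225)/(816+870) = 422/1686 = 0.250297.
SE = √(0.187648 × 0.00237492) = 0.021110.
z = (0.241422 − 0.258621)/0.021110 = -0.017199/0.021110 = -0.8147.
Two-sided p-value ≈ 2·Φ(−0.815) = 0.4152; since p > α = 0.1, fail to reject H₀.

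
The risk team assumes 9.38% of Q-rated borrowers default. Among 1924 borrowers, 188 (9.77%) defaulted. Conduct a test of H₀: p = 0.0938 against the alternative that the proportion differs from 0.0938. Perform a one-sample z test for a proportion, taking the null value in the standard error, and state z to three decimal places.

z = 0.589

p̂ = 188/1924 = 0.097713.
Under H₀, SE = √(0.0938·0.9062/1924) = √(4.41796e-05) = 0.006647.
z = (0.097713 − 0.0938)/0.006647 = 0.003913/0.006647 = 0.589.
p-value = 2·P(Z > 0.589) ≈ 0.5560.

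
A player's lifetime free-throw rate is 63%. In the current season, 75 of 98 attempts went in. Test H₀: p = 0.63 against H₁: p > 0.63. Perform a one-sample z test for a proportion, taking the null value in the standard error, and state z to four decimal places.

p̂ = 75/98 = 0.765306.
Under H₀, SE = √(0.63·0.37/98) = √(0.00237857) = 0.048771.
z = (0.765306 − 0.63)/0.048771 = 0.135306/0.048771 = 2.7743.
p-value = P(Z > 2.774) ≈ 0.0028.

z = 2.7743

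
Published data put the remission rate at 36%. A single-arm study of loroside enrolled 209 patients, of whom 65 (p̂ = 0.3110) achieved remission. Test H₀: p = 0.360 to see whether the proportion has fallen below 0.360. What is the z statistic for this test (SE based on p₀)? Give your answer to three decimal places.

p̂ = 65/209 = 0.31100.
Under H₀, SE = √(0.36·0.64/209) = √(0.00110239) = 0.03320.
z = (0.31100 − 0.36)/0.03320 = -0.04900/0.03320 = -1.476.
p-value = P(Z < -1.476) ≈ 0.0700.

z = -1.476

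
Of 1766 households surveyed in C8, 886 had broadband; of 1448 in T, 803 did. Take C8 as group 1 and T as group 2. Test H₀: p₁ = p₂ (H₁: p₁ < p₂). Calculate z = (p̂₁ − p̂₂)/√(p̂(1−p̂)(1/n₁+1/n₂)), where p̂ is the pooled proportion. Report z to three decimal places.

z = -2.986

p̂₁ = 886/1766 = 0.50170, p̂₂ = 803/1448 = 0.55456.
Pooled p̂ = (886+803)/(1766+1448) = 1689/3214 = 0.52551.
SE = √(p̂(1−p̂)(1/n₁+1/n₂)) = √(0.52551·0.47449·0.00125686) = √(0.000313397) = 0.01770.
z = (0.50170 − 0.55456)/0.01770 = -0.05286/0.01770 = -2.986.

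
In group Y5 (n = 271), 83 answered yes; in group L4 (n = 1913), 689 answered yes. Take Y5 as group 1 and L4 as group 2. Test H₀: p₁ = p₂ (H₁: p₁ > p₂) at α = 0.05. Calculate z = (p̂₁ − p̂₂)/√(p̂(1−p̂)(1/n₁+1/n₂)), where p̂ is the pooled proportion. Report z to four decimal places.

p̂₁ = 83/271 = 0.306273, p̂₂ = 689/1913 = 0.360167.
Pooled p̂ = (83+689)/(271+1913) = 772/2184 = 0.353480.
SE = √(p̂(1−p̂)(1/n₁+1/n₂)) = √(0.353480·0.646520·0.00421278) = √(0.000962753) = 0.031028.
z = (0.306273 − 0.360167)/0.031028 = -0.053894/0.031028 = -1.7369.
p-value = P(Z > -1.737) ≈ 0.9588. With α = 0.05, fail to reject H₀.

z = -1.7369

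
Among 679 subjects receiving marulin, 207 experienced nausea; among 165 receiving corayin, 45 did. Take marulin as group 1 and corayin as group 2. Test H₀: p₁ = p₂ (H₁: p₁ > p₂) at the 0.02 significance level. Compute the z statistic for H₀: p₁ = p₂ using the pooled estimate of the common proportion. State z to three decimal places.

p̂₁ = 207/679 ≈ 0.30486, p̂₂ = 45/165 ≈ 0.27273.
Pooled p̂ = (207+45)/(679+165) = 252/844 = 0.29858.
SE = √(p̂(1−p̂)(1/n₁+1/n₂)) = √(0.29858·0.70142·0.00753336) = √(0.00157771) = 0.03972.
z = (0.30486 − 0.27273)/0.03972 = 0.03213/0.03972 = 0.809.
p-value = P(Z > 0.809) ≈ 0.2093, so at α = 0.02 we fail to reject H₀.

z = 0.809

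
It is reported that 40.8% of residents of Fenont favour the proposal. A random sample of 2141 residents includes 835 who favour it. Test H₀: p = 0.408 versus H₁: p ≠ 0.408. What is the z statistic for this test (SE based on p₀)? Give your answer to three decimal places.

p̂ = 835/2141 = 0.390005.
SE = √(p₀(1−p₀)/n) = √(0.24154/2141) = 0.010621.
z = (0.390005 − 0.408)/0.010621 = -0.017995/0.010621 = -1.694.
p-value = 2·P(Z > 1.694) ≈ 0.0902.

z = -1.694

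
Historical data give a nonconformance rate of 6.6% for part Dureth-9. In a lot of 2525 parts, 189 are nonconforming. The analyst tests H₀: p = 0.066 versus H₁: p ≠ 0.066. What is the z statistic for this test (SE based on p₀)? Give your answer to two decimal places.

z = 1.79

p̂ = 189/2525 = 0.07485.
Standard error under H₀: √(0.066×0.934/2525) = 0.00494.
z = (0.07485 − 0.066)/0.00494 = 0.00885/0.00494 = 1.79.
p-value = 2·P(Z > 1.791) ≈ 0.0732.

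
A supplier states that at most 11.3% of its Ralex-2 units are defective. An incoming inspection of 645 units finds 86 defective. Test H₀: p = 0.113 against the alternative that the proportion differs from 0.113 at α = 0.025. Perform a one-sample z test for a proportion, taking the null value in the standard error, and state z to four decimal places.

z = 1.6311

p̂ = 86/645 ≈ 0.133333.
Under H₀, SE = √(0.113·0.887/645) = √(0.000155397) = 0.012466.
z = (0.133333 − 0.113)/0.012466 = 0.020333/0.012466 = 1.6311.
Two-sided p-value ≈ 2·Φ(−1.631) = 0.1029. With α = 0.025, fail to reject H₀.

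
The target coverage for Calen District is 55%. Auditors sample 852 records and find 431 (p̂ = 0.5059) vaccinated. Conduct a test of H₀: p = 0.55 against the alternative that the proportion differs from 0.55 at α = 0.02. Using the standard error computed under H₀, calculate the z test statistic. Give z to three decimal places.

z = -2.589

p̂ = 431/852 ≈ 0.505869.
Under H₀, SE = √(0.55·0.45/852) = √(0.000290493) = 0.017044.
z = (0.505869 − 0.55)/0.017044 = -0.044131/0.017044 = -2.589.
p-value = 2·P(Z > 2.589) ≈ 0.0096, so at α = 0.02 we reject H₀.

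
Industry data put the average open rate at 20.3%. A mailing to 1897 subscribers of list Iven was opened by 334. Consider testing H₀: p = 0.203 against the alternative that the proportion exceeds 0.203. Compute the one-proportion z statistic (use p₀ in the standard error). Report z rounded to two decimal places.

p̂ = 334/1897 = 0.1761.
SE = √(p₀(1−p₀)/n) = √(0.16179/1897) = 0.0092.
z = (0.1761 − 0.203)/0.0092 = -0.0269/0.0092 = -2.92.
p-value = P(Z > -2.916) ≈ 0.9982.

z = -2.92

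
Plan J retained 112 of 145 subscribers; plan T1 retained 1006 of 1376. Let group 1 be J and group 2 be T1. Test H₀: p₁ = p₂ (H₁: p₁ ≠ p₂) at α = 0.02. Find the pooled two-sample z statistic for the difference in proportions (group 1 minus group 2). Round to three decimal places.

z = 1.072

p̂₁ = 112/145 ≈ 0.77241, p̂₂ = 1006/1376 ≈ 0.73110.
Pooled p̂ = (112+1006)/(145+1376) = 1118/1521 = 0.73504.
SE = √(p̂(1−p̂)(1/n₁+1/n₂)) = √(0.73504·0.26496·0.0076233) = √(0.00148467) = 0.03853.
z = (0.77241 − 0.73110)/0.03853 = 0.04131/0.03853 = 1.072.
Two-sided p-value ≈ 2·Φ(−1.072) = 0.2837. With α = 0.02, fail to reject H₀.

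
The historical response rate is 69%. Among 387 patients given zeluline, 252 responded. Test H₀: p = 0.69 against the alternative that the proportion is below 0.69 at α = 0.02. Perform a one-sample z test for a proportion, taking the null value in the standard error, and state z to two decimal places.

z = -1.65

p̂ = 252/387 ≈ 0.6512.
SE = √(p₀(1−p₀)/n) = √(0.2139/387) = 0.0235.
z = (0.6512 − 0.69)/0.0235 = -0.0388/0.0235 = -1.65.
p-value = P(Z < -1.652) ≈ 0.0493; since p > α = 0.02, fail to reject H₀.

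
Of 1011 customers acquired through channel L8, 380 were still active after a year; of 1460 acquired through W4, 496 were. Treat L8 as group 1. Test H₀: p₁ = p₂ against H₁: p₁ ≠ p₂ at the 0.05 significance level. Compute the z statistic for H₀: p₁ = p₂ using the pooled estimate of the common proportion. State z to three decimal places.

p̂₁ = 380/1011 = 0.375865, p̂₂ = 496/1460 = 0.339726.
Pooled p̂ = (380+496)/(1011+1460) = 876/2471 = 0.354512.
SE = √(0.228833 × 0.00167405) = 0.019572.
z = (0.375865 − 0.339726)/0.019572 = 0.036139/0.019572 = 1.846.
p-value = 2·P(Z > 1.846) ≈ 0.0648. With α = 0.05, fail to reject H₀.

z = 1.846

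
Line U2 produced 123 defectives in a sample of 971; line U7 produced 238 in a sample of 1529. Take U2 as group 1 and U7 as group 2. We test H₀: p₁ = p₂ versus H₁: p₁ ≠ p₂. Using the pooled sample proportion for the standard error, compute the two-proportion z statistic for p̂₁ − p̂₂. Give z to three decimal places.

p̂₁ = 123/971 ≈ 0.126674, p̂₂ = 238/1529 ≈ 0.155657.
Pooled p̂ = (123+238)/(971+1529) = 361/2500 = 0.144400.
SE = √(0.123549 × 0.00168389) = 0.014424.
z = (0.126674 − 0.155657)/0.014424 = -0.028983/0.014424 = -2.009.
Two-sided p-value ≈ 2·Φ(−2.009) = 0.0445.

z = -2.009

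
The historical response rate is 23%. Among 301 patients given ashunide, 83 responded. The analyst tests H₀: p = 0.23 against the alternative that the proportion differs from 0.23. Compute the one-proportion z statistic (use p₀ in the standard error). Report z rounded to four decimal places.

z = 1.8860

p̂ = 83/301 = 0.275748.
SE = √(p₀(1−p₀)/n) = √(0.1771/301) = 0.024256.
z = (0.275748 − 0.23)/0.024256 = 0.045748/0.024256 = 1.8860.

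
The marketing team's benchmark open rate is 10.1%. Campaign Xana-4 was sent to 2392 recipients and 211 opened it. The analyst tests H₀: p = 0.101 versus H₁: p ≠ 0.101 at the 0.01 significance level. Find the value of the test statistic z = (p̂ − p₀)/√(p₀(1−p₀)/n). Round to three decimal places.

z = -2.076

p̂ = 211/2392 ≈ 0.08821.
Under H₀, SE = √(0.101·0.899/2392) = √(3.79594e-05) = 0.00616.
z = (0.08821 − 0.101)/0.00616 = -0.01279/0.00616 = -2.076.
Two-sided p-value ≈ 2·Φ(−2.076) = 0.0379, so at α = 0.01 we fail to reject H₀.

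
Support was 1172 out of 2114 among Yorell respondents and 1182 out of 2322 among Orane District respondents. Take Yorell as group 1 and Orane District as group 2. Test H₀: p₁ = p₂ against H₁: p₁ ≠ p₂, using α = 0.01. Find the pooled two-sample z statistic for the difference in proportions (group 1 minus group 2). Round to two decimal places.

z = 3.02

p̂₁ = 1172/2114 = 0.55440, p̂₂ = 1182/2322 = 0.50904.
Pooled p̂ = (1172+1182)/(2114+2322) = 2354/4436 = 0.53066.
SE = √(p̂(1−p̂)(1/n₁+1/n₂)) = √(0.53066·0.46934·0.0009037) = √(0.000225076) = 0.01500.
z = (0.55440 − 0.50904)/0.01500 = 0.04536/0.01500 = 3.02.
Two-sided p-value ≈ 2·Φ(−3.023) = 0.0025. With α = 0.01, reject H₀.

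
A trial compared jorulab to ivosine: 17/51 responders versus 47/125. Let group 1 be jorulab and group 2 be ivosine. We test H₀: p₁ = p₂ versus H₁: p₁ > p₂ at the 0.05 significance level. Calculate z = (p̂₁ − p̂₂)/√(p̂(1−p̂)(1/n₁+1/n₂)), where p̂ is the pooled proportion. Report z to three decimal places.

z = -0.534

p̂₁ = 17/51 = 0.33333, p̂₂ = 47/125 = 0.37600.
Pooled p̂ = (17+47)/(51+125) = 64/176 = 0.36364.
SE = √(0.231405 × 0.0276078) = 0.07993.
z = (0.33333 − 0.37600)/0.07993 = -0.04267/0.07993 = -0.534.
p-value = P(Z > -0.534) ≈ 0.7033. With α = 0.05, fail to reject H₀.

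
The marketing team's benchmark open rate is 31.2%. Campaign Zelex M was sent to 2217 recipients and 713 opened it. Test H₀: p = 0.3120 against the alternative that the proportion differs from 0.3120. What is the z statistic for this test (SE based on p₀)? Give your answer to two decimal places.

z = 0.98

p̂ = 713/2217 ≈ 0.3216.
Under H₀, SE = √(0.312·0.688/2217) = √(9.68227e-05) = 0.0098.
z = (0.3216 − 0.312)/0.0098 = 0.0096/0.0098 = 0.98.
p-value = 2·P(Z > 0.976) ≈ 0.3290.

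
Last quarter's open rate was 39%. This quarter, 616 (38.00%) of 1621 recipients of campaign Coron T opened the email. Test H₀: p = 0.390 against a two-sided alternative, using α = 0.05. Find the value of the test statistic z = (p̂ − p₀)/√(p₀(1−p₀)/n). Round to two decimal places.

p̂ = 616/1621 = 0.38001.
Standard error under H₀: √(0.39×0.61/1621) = 0.01211.
z = (0.38001 − 0.39)/0.01211 = -0.00999/0.01211 = -0.82.
Two-sided p-value ≈ 2·Φ(−0.824) = 0.4097, so at α = 0.05 we fail to reject H₀.

z = -0.82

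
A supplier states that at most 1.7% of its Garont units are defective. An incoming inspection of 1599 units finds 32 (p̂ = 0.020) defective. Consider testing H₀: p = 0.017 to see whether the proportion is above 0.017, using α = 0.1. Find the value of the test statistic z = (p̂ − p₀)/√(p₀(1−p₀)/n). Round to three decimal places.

z = 0.932

p̂ = 32/1599 ≈ 0.02001.
Under H₀, SE = √(0.017·0.983/1599) = √(1.04509e-05) = 0.00323.
z = (0.02001 − 0.017)/0.00323 = 0.00301/0.00323 = 0.932.
p-value = P(Z > 0.932) ≈ 0.1757; since p > α = 0.1, fail to reject H₀.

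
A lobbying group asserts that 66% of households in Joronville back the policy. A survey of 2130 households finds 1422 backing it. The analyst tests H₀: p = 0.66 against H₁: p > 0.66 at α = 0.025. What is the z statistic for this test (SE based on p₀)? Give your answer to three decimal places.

p̂ = 1422/2130 = 0.667606.
Standard error under H₀: √(0.66×0.34/2130) = 0.010264.
z = (0.667606 − 0.66)/0.010264 = 0.007606/0.010264 = 0.741.
p-value = P(Z > 0.741) ≈ 0.2293. With α = 0.025, fail to reject H₀.

z = 0.741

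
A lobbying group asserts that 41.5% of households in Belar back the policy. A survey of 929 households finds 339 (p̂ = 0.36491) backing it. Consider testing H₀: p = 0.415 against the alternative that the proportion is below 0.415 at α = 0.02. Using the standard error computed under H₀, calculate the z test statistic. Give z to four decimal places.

p̂ = 339/929 = 0.3649085.
Under H₀, SE = √(0.415·0.585/929) = √(0.000261329) = 0.0161657.
z = (0.3649085 − 0.415)/0.0161657 = -0.0500915/0.0161657 = -3.0986.
p-value = P(Z < -3.099) ≈ 0.0010. With α = 0.02, reject H₀.

z = -3.0986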